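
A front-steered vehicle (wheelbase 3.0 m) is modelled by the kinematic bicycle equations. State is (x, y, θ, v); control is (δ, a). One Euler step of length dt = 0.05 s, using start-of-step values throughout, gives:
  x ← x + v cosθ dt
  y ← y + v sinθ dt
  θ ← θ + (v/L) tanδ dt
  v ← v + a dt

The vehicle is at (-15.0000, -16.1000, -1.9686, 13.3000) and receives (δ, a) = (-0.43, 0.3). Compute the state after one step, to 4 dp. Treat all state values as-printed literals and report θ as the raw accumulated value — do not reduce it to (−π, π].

x' = -15.0000 + 13.3000·cos(-1.9686)·0.05 = -15.2576
y' = -16.1000 + 13.3000·sin(-1.9686)·0.05 = -16.7131
θ' = -1.9686 + (13.3000/3.0)·tan(-0.43)·0.05 = -2.0703
v' = 13.3000 + 0.3000·0.05 = 13.3150

(-15.2576, -16.7131, -2.0703, 13.3150)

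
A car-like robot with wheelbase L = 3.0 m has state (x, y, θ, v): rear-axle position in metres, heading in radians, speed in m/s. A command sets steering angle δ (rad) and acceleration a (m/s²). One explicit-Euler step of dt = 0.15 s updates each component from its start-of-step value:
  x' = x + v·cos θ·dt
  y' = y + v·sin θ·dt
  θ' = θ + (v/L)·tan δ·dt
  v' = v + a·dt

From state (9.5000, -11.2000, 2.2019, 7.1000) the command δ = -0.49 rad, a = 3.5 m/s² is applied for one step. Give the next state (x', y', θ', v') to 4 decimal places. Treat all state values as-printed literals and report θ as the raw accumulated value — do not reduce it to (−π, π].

(8.8716, -10.3401, 2.0125, 7.6250)

x' = 9.5000 + 7.1000·cos(2.2019)·0.15 = 8.8716
y' = -11.2000 + 7.1000·sin(2.2019)·0.15 = -10.3401
θ' = 2.2019 + (7.1000/3.0)·tan(-0.49)·0.15 = 2.0125
v' = 7.1000 + 3.5000·0.15 = 7.6250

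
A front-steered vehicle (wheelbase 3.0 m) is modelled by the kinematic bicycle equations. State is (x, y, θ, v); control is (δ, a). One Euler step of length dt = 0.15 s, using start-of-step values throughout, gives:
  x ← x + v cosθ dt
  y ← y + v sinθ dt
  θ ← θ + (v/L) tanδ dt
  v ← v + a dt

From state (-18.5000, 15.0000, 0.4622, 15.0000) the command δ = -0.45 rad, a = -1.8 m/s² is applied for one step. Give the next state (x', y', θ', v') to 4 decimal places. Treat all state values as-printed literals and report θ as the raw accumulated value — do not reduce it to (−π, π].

(-16.4861, 16.0033, 0.0999, 14.7300)

x' = -18.5000 + 15.0000·cos(0.4622)·0.15 = -16.4861
y' = 15.0000 + 15.0000·sin(0.4622)·0.15 = 16.0033
θ' = 0.4622 + (15.0000/3.0)·tan(-0.45)·0.15 = 0.0999
v' = 15.0000 − 1.8000·0.15 = 14.7300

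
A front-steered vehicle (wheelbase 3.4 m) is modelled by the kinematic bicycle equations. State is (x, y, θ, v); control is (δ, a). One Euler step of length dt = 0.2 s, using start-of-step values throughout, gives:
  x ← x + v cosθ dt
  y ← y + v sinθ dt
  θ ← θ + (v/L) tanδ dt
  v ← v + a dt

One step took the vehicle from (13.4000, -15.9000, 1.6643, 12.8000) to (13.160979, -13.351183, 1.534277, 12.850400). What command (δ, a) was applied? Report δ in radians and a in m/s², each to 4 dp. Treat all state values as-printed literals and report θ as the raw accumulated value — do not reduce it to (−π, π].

a = (v'−v)/dt = (0.050400)/0.2 = 0.2520
Δθ = θ'−θ = -0.130023;  (v·dt/L) = 12.8000·0.2/3.4 = 0.752941
tan δ = Δθ·L/(v·dt) = -0.172687  →  δ = -0.1710

δ = -0.1710, a = 0.2520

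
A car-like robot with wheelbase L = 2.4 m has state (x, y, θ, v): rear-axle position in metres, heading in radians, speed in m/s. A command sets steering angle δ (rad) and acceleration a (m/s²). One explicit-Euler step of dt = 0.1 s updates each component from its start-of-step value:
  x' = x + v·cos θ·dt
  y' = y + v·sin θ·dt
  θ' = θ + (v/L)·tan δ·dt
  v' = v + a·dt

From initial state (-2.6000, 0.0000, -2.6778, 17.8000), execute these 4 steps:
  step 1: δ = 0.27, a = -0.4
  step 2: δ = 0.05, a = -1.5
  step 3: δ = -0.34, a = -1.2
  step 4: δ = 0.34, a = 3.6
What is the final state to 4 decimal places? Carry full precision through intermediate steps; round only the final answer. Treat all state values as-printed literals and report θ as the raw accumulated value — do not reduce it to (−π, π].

after step 1 (δ=0.27, a=-0.4): (-4.191965, -0.796271, -2.472538, 17.760000)
after step 2 (δ=0.05, a=-1.5): (-5.585074, -1.897826, -2.435507, 17.610000)
after step 3 (δ=-0.34, a=-1.2): (-6.925032, -3.040469, -2.695061, 17.490000)
after step 4 (δ=0.34, a=3.6): (-8.502543, -3.795757, -2.437276, 17.850000)

(-8.5025, -3.7958, -2.4373, 17.8500)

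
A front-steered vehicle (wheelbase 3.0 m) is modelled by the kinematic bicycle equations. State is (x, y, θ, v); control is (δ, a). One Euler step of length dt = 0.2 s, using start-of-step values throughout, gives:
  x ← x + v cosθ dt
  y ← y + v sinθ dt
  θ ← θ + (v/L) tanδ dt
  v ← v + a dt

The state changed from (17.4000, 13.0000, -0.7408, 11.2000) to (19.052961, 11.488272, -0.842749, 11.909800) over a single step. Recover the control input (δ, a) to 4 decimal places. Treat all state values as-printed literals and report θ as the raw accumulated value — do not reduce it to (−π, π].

δ = -0.1357, a = 3.5490

a = (v'−v)/dt = (0.709800)/0.2 = 3.5490
Δθ = θ'−θ = -0.101949;  (v·dt/L) = 11.2000·0.2/3.0 = 0.746667
tan δ = Δθ·L/(v·dt) = -0.136539  →  δ = -0.1357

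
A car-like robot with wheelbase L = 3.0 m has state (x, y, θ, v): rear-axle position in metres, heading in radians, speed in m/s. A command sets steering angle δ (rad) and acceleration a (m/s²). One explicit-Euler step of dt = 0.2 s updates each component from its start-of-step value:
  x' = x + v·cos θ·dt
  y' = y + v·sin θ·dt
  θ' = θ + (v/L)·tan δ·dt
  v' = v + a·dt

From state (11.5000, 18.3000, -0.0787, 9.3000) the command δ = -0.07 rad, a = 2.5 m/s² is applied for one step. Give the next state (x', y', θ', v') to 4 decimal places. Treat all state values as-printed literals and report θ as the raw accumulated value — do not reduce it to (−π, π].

(13.3542, 18.1538, -0.1222, 9.8000)

x' = 11.5000 + 9.3000·cos(-0.0787)·0.2 = 13.3542
y' = 18.3000 + 9.3000·sin(-0.0787)·0.2 = 18.1538
θ' = -0.0787 + (9.3000/3.0)·tan(-0.07)·0.2 = -0.1222
v' = 9.3000 + 2.5000·0.2 = 9.8000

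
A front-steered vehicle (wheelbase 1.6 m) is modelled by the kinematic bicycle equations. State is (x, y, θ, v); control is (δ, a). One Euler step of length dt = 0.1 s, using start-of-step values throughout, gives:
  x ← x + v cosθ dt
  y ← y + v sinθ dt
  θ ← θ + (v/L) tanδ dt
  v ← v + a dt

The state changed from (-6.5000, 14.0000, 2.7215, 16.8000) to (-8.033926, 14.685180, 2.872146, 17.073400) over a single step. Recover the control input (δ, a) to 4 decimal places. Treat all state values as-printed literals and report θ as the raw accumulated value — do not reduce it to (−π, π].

δ = 0.1425, a = 2.7340

a = (v'−v)/dt = (0.273400)/0.1 = 2.7340
Δθ = θ'−θ = 0.150646;  (v·dt/L) = 16.8000·0.1/1.6 = 1.050000
tan δ = Δθ·L/(v·dt) = 0.143472  →  δ = 0.1425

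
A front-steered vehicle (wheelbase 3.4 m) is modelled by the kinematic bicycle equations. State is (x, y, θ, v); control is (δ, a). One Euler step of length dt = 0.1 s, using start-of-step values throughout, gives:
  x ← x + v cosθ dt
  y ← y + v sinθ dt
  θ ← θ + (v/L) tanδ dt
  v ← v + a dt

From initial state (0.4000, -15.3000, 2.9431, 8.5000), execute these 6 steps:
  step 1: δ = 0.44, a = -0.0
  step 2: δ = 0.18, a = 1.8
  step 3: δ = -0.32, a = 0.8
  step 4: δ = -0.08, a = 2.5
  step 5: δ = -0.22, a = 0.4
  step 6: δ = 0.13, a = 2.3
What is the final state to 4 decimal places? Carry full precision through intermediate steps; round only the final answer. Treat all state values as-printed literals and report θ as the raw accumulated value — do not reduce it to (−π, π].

(-4.7968, -14.6225, 2.9766, 9.2800)

after step 1 (δ=0.44, a=-0.0): (-0.433310, -15.132387, 3.060795, 8.500000)
after step 2 (δ=0.18, a=1.8): (-1.280537, -15.063784, 3.106288, 8.680000)
after step 3 (δ=-0.32, a=0.8): (-2.147996, -15.033145, 3.021686, 8.760000)
after step 4 (δ=-0.08, a=2.5): (-3.017706, -14.928358, 3.001030, 9.010000)
after step 5 (δ=-0.22, a=0.4): (-3.909820, -14.802128, 2.941771, 9.050000)
after step 6 (δ=0.13, a=2.3): (-4.796812, -14.622490, 2.976570, 9.280000)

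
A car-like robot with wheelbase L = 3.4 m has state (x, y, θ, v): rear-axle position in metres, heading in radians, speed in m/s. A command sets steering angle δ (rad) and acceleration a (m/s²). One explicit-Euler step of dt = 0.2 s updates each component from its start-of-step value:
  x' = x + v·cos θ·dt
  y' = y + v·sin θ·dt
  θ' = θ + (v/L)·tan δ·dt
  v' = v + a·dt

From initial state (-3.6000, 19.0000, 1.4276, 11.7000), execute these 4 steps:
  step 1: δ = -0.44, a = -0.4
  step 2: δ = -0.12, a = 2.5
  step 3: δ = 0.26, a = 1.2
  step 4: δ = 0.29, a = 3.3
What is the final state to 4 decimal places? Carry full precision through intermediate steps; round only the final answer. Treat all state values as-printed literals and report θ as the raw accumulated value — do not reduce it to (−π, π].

after step 1 (δ=-0.44, a=-0.4): (-3.266065, 21.316050, 1.103592, 11.620000)
after step 2 (δ=-0.12, a=2.5): (-2.219354, 23.390989, 1.021173, 12.120000)
after step 3 (δ=0.26, a=1.2): (-0.953138, 25.457985, 1.210830, 12.360000)
after step 4 (δ=0.29, a=3.3): (-0.082395, 27.771552, 1.427794, 13.020000)

(-0.0824, 27.7716, 1.4278, 13.0200)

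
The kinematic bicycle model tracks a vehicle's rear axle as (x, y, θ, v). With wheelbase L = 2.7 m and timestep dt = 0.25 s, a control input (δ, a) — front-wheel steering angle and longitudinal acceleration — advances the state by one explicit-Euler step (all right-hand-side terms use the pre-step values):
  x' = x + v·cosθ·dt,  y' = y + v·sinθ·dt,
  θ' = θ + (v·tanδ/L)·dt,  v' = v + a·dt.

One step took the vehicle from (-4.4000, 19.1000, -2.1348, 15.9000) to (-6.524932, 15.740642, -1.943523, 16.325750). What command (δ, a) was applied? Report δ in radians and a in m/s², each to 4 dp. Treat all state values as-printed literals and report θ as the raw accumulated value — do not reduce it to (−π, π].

a = (v'−v)/dt = (0.425750)/0.25 = 1.7030
Δθ = θ'−θ = 0.191277;  (v·dt/L) = 15.9000·0.25/2.7 = 1.472222
tan δ = Δθ·L/(v·dt) = 0.129924  →  δ = 0.1292

δ = 0.1292, a = 1.7030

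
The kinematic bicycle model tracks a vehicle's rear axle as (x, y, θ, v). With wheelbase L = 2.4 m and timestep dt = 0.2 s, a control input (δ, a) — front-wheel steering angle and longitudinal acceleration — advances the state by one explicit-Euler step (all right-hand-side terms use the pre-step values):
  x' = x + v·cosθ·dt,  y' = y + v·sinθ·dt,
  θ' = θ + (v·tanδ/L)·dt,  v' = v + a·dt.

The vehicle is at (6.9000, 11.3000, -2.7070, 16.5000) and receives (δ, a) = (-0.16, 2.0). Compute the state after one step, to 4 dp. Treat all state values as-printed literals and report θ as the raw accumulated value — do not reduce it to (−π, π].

(3.9068, 9.9106, -2.9289, 16.9000)

x' = 6.9000 + 16.5000·cos(-2.7070)·0.2 = 3.9068
y' = 11.3000 + 16.5000·sin(-2.7070)·0.2 = 9.9106
θ' = -2.7070 + (16.5000/2.4)·tan(-0.16)·0.2 = -2.9289
v' = 16.5000 + 2.0000·0.2 = 16.9000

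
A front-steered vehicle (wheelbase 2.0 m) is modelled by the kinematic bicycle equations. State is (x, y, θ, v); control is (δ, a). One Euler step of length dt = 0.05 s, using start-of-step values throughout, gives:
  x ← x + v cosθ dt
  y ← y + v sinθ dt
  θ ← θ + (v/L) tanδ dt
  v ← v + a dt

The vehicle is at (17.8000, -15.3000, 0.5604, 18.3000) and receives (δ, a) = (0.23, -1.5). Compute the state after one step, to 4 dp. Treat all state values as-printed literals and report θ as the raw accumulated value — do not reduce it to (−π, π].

x' = 17.8000 + 18.3000·cos(0.5604)·0.05 = 18.5750
y' = -15.3000 + 18.3000·sin(0.5604)·0.05 = -14.8137
θ' = 0.5604 + (18.3000/2.0)·tan(0.23)·0.05 = 0.6675
v' = 18.3000 − 1.5000·0.05 = 18.2250

(18.5750, -14.8137, 0.6675, 18.2250)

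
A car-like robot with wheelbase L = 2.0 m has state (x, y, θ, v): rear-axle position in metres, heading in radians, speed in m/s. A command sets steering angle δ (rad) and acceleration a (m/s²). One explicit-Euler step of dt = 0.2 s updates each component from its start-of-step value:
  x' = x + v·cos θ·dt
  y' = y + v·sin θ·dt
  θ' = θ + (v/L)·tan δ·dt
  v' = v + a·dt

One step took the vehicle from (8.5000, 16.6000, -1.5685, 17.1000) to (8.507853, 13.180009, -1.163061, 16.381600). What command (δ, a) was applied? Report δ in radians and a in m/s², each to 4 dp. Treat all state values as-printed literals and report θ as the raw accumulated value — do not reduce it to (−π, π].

a = (v'−v)/dt = (-0.718400)/0.2 = -3.5920
Δθ = θ'−θ = 0.405439;  (v·dt/L) = 17.1000·0.2/2.0 = 1.710000
tan δ = Δθ·L/(v·dt) = 0.237099  →  δ = 0.2328

δ = 0.2328, a = -3.5920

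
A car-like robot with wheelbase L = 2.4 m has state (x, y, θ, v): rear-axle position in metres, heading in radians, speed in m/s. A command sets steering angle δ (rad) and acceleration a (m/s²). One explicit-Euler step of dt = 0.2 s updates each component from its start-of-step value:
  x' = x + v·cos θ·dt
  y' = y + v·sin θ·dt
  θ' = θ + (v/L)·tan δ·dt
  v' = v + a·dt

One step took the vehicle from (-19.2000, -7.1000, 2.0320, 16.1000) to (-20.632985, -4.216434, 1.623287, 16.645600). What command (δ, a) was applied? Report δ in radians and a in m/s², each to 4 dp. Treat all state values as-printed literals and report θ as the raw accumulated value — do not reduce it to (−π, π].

δ = -0.2957, a = 2.7280

a = (v'−v)/dt = (0.545600)/0.2 = 2.7280
Δθ = θ'−θ = -0.408713;  (v·dt/L) = 16.1000·0.2/2.4 = 1.341667
tan δ = Δθ·L/(v·dt) = -0.304631  →  δ = -0.2957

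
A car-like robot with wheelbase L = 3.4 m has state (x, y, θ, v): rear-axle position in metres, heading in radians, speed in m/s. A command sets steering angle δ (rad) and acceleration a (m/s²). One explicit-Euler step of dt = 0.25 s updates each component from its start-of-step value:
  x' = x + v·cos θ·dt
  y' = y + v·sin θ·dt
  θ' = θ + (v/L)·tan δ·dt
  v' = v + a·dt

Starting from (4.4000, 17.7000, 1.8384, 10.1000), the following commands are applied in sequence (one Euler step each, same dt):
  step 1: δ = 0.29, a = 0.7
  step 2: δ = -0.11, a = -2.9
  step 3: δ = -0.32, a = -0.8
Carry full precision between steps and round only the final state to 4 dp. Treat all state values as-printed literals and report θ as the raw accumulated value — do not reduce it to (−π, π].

after step 1 (δ=0.29, a=0.7): (3.732337, 20.135128, 2.060015, 10.275000)
after step 2 (δ=-0.11, a=-2.9): (2.525187, 22.402564, 1.976572, 9.550000)
after step 3 (δ=-0.32, a=-0.8): (1.582765, 24.596191, 1.743868, 9.350000)

(1.5828, 24.5962, 1.7439, 9.3500)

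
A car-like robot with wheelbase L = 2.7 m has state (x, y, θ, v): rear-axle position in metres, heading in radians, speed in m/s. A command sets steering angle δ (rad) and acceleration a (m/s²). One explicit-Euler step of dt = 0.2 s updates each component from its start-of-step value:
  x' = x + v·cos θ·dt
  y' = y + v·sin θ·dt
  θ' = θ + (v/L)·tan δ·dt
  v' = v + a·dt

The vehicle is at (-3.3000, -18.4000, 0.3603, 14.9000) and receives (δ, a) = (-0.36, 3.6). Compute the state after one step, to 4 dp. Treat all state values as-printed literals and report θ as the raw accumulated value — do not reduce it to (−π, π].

x' = -3.3000 + 14.9000·cos(0.3603)·0.2 = -0.5113
y' = -18.4000 + 14.9000·sin(0.3603)·0.2 = -17.3494
θ' = 0.3603 + (14.9000/2.7)·tan(-0.36)·0.2 = -0.0551
v' = 14.9000 + 3.6000·0.2 = 15.6200

(-0.5113, -17.3494, -0.0551, 15.6200)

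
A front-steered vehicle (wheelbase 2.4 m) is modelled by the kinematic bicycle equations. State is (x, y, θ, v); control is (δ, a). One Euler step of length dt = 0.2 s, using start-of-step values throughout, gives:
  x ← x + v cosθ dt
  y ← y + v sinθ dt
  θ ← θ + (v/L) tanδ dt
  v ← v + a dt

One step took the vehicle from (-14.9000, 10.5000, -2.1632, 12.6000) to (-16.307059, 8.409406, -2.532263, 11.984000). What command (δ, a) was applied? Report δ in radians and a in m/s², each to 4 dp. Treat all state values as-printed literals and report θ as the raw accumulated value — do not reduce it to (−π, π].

δ = -0.3380, a = -3.0800

a = (v'−v)/dt = (-0.616000)/0.2 = -3.0800
Δθ = θ'−θ = -0.369063;  (v·dt/L) = 12.6000·0.2/2.4 = 1.050000
tan δ = Δθ·L/(v·dt) = -0.351489  →  δ = -0.3380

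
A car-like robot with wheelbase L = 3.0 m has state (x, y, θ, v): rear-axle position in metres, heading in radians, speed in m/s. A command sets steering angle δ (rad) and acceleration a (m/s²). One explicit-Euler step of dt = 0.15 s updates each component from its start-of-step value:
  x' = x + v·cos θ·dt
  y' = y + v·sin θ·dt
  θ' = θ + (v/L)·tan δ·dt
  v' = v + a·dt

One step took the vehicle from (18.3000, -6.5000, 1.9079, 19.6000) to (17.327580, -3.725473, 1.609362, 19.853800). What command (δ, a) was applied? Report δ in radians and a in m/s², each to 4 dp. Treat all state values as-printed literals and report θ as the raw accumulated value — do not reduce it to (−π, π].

a = (v'−v)/dt = (0.253800)/0.15 = 1.6920
Δθ = θ'−θ = -0.298538;  (v·dt/L) = 19.6000·0.15/3.0 = 0.980000
tan δ = Δθ·L/(v·dt) = -0.304631  →  δ = -0.2957

δ = -0.2957, a = 1.6920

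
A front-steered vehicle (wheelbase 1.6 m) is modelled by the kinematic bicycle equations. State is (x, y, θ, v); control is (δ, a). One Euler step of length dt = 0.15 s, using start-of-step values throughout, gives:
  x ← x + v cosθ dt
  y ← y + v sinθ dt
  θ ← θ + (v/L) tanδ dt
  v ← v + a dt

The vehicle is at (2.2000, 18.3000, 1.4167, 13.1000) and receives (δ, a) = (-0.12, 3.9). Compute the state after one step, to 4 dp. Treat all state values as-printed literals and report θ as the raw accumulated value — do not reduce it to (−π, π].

x' = 2.2000 + 13.1000·cos(1.4167)·0.15 = 2.5016
y' = 18.3000 + 13.1000·sin(1.4167)·0.15 = 20.2417
θ' = 1.4167 + (13.1000/1.6)·tan(-0.12)·0.15 = 1.2686
v' = 13.1000 + 3.9000·0.15 = 13.6850

(2.5016, 20.2417, 1.2686, 13.6850)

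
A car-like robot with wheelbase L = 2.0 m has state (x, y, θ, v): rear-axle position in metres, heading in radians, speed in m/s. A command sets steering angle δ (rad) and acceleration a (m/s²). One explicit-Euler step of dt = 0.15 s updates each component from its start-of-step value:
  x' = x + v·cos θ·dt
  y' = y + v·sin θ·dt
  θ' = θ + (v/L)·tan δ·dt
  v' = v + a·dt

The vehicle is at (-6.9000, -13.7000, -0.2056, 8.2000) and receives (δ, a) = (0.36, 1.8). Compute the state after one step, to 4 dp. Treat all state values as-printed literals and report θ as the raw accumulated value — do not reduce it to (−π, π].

(-5.6959, -13.9511, 0.0259, 8.4700)

x' = -6.9000 + 8.2000·cos(-0.2056)·0.15 = -5.6959
y' = -13.7000 + 8.2000·sin(-0.2056)·0.15 = -13.9511
θ' = -0.2056 + (8.2000/2.0)·tan(0.36)·0.15 = 0.0259
v' = 8.2000 + 1.8000·0.15 = 8.4700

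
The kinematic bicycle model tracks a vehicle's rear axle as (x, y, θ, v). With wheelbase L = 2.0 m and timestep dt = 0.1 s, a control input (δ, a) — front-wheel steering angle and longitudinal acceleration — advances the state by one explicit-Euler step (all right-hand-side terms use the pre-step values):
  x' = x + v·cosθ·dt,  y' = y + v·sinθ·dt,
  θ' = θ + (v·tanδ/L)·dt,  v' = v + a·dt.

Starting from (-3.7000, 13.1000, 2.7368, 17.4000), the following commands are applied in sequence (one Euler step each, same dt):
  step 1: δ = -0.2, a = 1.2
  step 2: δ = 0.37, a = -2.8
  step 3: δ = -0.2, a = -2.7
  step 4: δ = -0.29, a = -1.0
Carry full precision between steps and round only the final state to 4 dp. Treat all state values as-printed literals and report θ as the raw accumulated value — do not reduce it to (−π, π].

after step 1 (δ=-0.2, a=1.2): (-5.299380, 13.785261, 2.560442, 17.520000)
after step 2 (δ=0.37, a=-2.8): (-6.763757, 14.747084, 2.900210, 17.240000)
after step 3 (δ=-0.2, a=-2.7): (-8.437776, 15.159198, 2.725474, 16.970000)
after step 4 (δ=-0.29, a=-1.0): (-9.989962, 15.845147, 2.472271, 16.870000)

(-9.9900, 15.8451, 2.4723, 16.8700)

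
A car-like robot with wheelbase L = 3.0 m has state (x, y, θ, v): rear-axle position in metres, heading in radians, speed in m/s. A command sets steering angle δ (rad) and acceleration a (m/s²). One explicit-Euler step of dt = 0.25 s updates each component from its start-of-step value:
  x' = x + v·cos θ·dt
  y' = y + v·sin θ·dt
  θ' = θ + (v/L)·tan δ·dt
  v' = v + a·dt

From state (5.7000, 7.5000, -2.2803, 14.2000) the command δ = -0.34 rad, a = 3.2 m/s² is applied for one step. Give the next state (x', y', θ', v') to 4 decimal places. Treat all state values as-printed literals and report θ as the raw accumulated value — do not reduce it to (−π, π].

x' = 5.7000 + 14.2000·cos(-2.2803)·0.25 = 3.3873
y' = 7.5000 + 14.2000·sin(-2.2803)·0.25 = 4.8067
θ' = -2.2803 + (14.2000/3.0)·tan(-0.34)·0.25 = -2.6989
v' = 14.2000 + 3.2000·0.25 = 15.0000

(3.3873, 4.8067, -2.6989, 15.0000)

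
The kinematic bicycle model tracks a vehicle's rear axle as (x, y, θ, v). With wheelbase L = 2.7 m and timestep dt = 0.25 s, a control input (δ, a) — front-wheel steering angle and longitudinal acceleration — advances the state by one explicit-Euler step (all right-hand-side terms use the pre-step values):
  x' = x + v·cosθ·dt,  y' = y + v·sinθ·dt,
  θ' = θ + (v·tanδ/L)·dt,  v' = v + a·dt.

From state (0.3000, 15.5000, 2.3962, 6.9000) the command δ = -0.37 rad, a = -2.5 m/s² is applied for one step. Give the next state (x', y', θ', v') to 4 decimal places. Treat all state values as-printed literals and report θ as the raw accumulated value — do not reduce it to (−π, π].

x' = 0.3000 + 6.9000·cos(2.3962)·0.25 = -0.9676
y' = 15.5000 + 6.9000·sin(2.3962)·0.25 = 16.6700
θ' = 2.3962 + (6.9000/2.7)·tan(-0.37)·0.25 = 2.1484
v' = 6.9000 − 2.5000·0.25 = 6.2750

(-0.9676, 16.6700, 2.1484, 6.2750)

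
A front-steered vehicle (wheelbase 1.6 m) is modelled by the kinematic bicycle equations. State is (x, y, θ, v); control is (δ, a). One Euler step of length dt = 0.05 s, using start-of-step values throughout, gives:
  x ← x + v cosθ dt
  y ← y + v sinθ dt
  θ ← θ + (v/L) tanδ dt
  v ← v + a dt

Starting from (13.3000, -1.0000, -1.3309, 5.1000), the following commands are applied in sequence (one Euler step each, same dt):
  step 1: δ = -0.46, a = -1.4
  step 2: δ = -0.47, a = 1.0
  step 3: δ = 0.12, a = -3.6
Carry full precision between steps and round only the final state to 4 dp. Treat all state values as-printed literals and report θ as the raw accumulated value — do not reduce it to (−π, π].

(13.4215, -1.7491, -1.4706, 4.9000)

after step 1 (δ=-0.46, a=-1.4): (13.360588, -1.247697, -1.409862, 5.030000)
after step 2 (δ=-0.47, a=1.0): (13.400889, -1.495948, -1.489708, 5.080000)
after step 3 (δ=0.12, a=-3.6): (13.421463, -1.749113, -1.470566, 4.900000)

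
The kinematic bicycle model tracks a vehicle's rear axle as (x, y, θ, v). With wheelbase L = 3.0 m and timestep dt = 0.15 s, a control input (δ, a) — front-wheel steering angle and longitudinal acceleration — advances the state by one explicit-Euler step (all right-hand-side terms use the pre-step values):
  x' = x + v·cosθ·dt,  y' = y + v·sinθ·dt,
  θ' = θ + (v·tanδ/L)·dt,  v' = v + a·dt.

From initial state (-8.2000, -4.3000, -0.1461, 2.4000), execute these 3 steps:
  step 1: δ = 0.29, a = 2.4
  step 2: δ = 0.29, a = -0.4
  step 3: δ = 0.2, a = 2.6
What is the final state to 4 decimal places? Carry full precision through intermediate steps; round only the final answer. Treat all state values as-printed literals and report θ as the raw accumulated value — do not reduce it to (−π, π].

(-7.0283, -4.4259, -0.0417, 3.0900)

after step 1 (δ=0.29, a=2.4): (-7.843835, -4.352409, -0.110290, 2.760000)
after step 2 (δ=0.29, a=-0.4): (-7.432351, -4.397977, -0.069110, 2.700000)
after step 3 (δ=0.2, a=2.6): (-7.028317, -4.425944, -0.041744, 3.090000)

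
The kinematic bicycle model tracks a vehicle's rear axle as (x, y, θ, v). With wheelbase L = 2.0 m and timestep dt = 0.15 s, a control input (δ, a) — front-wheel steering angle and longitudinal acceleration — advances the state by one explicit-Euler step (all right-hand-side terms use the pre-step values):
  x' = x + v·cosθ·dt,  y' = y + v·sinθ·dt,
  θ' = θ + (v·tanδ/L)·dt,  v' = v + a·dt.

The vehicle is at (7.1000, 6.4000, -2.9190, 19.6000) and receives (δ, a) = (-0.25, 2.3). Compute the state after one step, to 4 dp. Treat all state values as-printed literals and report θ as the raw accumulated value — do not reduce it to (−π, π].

(4.2325, 5.7510, -3.2944, 19.9450)

x' = 7.1000 + 19.6000·cos(-2.9190)·0.15 = 4.2325
y' = 6.4000 + 19.6000·sin(-2.9190)·0.15 = 5.7510
θ' = -2.9190 + (19.6000/2.0)·tan(-0.25)·0.15 = -3.2944
v' = 19.6000 + 2.3000·0.15 = 19.9450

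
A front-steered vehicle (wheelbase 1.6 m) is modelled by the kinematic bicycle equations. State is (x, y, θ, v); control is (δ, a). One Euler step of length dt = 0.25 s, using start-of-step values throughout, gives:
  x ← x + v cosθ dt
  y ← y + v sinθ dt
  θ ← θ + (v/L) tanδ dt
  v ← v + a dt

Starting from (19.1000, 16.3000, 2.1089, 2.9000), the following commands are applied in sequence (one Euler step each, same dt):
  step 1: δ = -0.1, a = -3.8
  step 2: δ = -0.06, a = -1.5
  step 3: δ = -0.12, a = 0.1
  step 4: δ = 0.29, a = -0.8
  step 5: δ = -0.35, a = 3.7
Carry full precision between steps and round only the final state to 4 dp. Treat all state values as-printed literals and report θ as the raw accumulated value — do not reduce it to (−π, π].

(17.9723, 18.3673, 2.0102, 2.3250)

after step 1 (δ=-0.1, a=-3.8): (18.728431, 16.922545, 2.063436, 1.950000)
after step 2 (δ=-0.06, a=-1.5): (18.497867, 17.352075, 2.045133, 1.575000)
after step 3 (δ=-0.12, a=0.1): (18.318022, 17.702353, 2.015459, 1.600000)
after step 4 (δ=0.29, a=-0.8): (18.145961, 18.063456, 2.090062, 1.400000)
after step 5 (δ=-0.35, a=3.7): (17.972276, 18.367320, 2.010212, 2.325000)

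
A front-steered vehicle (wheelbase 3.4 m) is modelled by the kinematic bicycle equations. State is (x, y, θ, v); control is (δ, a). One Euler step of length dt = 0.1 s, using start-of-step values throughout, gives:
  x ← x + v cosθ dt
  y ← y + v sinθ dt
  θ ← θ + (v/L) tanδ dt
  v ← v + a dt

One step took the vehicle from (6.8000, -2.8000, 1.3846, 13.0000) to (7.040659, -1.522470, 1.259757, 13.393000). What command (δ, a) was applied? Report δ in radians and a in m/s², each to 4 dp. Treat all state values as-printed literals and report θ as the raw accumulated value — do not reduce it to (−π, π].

δ = -0.3156, a = 3.9300

a = (v'−v)/dt = (0.393000)/0.1 = 3.9300
Δθ = θ'−θ = -0.124843;  (v·dt/L) = 13.0000·0.1/3.4 = 0.382353
tan δ = Δθ·L/(v·dt) = -0.326512  →  δ = -0.3156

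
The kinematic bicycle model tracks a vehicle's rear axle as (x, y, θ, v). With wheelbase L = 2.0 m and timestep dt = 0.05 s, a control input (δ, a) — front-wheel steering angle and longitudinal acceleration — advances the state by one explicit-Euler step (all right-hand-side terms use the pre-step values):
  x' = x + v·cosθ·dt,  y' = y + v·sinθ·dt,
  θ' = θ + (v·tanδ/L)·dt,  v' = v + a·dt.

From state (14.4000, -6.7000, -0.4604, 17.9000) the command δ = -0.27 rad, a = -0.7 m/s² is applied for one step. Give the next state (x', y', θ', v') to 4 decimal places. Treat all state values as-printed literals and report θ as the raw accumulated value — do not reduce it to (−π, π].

(15.2018, -7.0977, -0.5842, 17.8650)

x' = 14.4000 + 17.9000·cos(-0.4604)·0.05 = 15.2018
y' = -6.7000 + 17.9000·sin(-0.4604)·0.05 = -7.0977
θ' = -0.4604 + (17.9000/2.0)·tan(-0.27)·0.05 = -0.5842
v' = 17.9000 − 0.7000·0.05 = 17.8650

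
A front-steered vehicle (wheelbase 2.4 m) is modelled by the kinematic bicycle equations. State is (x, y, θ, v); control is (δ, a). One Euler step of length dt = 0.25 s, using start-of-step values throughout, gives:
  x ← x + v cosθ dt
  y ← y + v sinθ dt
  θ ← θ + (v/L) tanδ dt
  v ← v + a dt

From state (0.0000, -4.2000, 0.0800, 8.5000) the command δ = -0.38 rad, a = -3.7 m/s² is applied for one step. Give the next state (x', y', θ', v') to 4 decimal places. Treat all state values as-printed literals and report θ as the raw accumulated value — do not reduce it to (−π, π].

x' = 0.0000 + 8.5000·cos(0.0800)·0.25 = 2.1182
y' = -4.2000 + 8.5000·sin(0.0800)·0.25 = -4.0302
θ' = 0.0800 + (8.5000/2.4)·tan(-0.38)·0.25 = -0.2736
v' = 8.5000 − 3.7000·0.25 = 7.5750

(2.1182, -4.0302, -0.2736, 7.5750)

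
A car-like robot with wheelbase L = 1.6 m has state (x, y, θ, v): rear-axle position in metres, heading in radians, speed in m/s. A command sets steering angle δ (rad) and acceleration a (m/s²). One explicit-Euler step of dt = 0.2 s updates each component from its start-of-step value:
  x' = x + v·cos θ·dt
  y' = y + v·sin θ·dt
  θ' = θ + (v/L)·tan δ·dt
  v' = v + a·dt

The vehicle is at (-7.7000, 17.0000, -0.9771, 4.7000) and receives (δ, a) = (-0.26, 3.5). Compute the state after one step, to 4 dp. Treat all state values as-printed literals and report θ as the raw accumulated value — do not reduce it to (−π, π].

x' = -7.7000 + 4.7000·cos(-0.9771)·0.2 = -7.1741
y' = 17.0000 + 4.7000·sin(-0.9771)·0.2 = 16.2209
θ' = -0.9771 + (4.7000/1.6)·tan(-0.26)·0.2 = -1.1334
v' = 4.7000 + 3.5000·0.2 = 5.4000

(-7.1741, 16.2209, -1.1334, 5.4000)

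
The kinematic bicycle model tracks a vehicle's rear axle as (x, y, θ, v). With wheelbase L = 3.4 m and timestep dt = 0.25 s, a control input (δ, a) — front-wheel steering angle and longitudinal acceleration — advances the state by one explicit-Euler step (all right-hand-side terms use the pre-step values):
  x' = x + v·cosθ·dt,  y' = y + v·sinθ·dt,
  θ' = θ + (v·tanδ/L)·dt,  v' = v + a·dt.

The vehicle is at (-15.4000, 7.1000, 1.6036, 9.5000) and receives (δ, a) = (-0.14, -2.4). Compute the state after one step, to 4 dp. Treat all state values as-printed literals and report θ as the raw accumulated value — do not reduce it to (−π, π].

(-15.4779, 9.4737, 1.5052, 8.9000)

x' = -15.4000 + 9.5000·cos(1.6036)·0.25 = -15.4779
y' = 7.1000 + 9.5000·sin(1.6036)·0.25 = 9.4737
θ' = 1.6036 + (9.5000/3.4)·tan(-0.14)·0.25 = 1.5052
v' = 9.5000 − 2.4000·0.25 = 8.9000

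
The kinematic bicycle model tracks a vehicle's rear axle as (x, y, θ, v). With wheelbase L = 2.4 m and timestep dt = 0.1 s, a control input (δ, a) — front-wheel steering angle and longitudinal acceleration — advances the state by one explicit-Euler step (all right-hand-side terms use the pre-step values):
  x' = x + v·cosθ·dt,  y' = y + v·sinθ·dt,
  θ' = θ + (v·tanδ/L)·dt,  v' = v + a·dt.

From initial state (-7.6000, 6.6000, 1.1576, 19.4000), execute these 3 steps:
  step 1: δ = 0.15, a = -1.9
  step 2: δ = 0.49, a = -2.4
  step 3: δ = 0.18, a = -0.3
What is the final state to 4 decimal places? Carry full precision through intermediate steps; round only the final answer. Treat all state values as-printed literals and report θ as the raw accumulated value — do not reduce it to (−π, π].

(-6.5268, 12.0965, 1.8505, 18.9400)

after step 1 (δ=0.15, a=-1.9): (-6.821015, 8.376734, 1.279768, 19.210000)
after step 2 (δ=0.49, a=-2.4): (-6.269807, 10.216954, 1.706700, 18.970000)
after step 3 (δ=0.18, a=-0.3): (-6.526825, 12.096462, 1.850532, 18.940000)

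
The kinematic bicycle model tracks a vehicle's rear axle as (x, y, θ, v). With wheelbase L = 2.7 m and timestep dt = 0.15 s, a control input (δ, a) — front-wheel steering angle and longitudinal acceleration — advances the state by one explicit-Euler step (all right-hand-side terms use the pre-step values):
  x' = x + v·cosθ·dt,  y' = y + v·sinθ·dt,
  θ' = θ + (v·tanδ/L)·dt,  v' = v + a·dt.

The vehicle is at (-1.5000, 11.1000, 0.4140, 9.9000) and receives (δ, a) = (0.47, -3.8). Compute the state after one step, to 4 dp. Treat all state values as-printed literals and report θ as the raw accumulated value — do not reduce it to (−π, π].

(-0.1405, 11.6974, 0.6934, 9.3300)

x' = -1.5000 + 9.9000·cos(0.4140)·0.15 = -0.1405
y' = 11.1000 + 9.9000·sin(0.4140)·0.15 = 11.6974
θ' = 0.4140 + (9.9000/2.7)·tan(0.47)·0.15 = 0.6934
v' = 9.9000 − 3.8000·0.15 = 9.3300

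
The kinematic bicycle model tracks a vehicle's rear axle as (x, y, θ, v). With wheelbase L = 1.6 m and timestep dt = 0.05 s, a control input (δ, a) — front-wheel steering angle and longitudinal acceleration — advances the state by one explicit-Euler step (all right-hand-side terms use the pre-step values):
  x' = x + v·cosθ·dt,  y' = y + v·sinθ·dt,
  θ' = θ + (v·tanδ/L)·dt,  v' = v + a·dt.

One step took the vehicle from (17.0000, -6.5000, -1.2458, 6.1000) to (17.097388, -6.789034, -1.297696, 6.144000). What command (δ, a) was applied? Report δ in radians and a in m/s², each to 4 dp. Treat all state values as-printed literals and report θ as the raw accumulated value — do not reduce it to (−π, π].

δ = -0.2658, a = 0.8800

a = (v'−v)/dt = (0.044000)/0.05 = 0.8800
Δθ = θ'−θ = -0.051896;  (v·dt/L) = 6.1000·0.05/1.6 = 0.190625
tan δ = Δθ·L/(v·dt) = -0.272241  →  δ = -0.2658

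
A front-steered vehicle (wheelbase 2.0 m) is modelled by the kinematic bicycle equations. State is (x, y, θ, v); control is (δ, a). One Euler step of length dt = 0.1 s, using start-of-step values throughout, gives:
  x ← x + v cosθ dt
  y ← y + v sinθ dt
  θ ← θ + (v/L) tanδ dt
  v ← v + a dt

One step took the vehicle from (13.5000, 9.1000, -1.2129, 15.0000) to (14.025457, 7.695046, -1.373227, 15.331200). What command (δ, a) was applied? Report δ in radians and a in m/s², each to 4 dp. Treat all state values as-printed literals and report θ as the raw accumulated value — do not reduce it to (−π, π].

δ = -0.2106, a = 3.3120

a = (v'−v)/dt = (0.331200)/0.1 = 3.3120
Δθ = θ'−θ = -0.160327;  (v·dt/L) = 15.0000·0.1/2.0 = 0.750000
tan δ = Δθ·L/(v·dt) = -0.213769  →  δ = -0.2106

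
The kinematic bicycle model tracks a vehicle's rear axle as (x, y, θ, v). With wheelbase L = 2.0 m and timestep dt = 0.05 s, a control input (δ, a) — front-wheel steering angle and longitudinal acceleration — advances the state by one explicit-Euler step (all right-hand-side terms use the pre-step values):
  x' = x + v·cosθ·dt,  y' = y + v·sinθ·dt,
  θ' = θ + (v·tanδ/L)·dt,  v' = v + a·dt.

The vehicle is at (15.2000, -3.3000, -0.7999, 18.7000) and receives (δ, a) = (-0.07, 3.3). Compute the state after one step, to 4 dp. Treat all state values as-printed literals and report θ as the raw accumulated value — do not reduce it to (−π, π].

x' = 15.2000 + 18.7000·cos(-0.7999)·0.05 = 15.8515
y' = -3.3000 + 18.7000·sin(-0.7999)·0.05 = -3.9707
θ' = -0.7999 + (18.7000/2.0)·tan(-0.07)·0.05 = -0.8327
v' = 18.7000 + 3.3000·0.05 = 18.8650

(15.8515, -3.9707, -0.8327, 18.8650)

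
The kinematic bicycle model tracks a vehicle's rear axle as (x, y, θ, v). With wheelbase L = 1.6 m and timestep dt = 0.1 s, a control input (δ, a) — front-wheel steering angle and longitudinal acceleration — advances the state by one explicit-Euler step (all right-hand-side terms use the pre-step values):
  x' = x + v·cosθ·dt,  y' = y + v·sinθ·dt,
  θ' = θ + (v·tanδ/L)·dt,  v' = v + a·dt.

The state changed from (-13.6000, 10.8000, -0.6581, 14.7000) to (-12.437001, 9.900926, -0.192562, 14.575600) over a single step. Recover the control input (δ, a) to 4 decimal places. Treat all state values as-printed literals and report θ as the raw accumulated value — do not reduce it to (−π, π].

a = (v'−v)/dt = (-0.124400)/0.1 = -1.2440
Δθ = θ'−θ = 0.465538;  (v·dt/L) = 14.7000·0.1/1.6 = 0.918750
tan δ = Δθ·L/(v·dt) = 0.506708  →  δ = 0.4690

δ = 0.4690, a = -1.2440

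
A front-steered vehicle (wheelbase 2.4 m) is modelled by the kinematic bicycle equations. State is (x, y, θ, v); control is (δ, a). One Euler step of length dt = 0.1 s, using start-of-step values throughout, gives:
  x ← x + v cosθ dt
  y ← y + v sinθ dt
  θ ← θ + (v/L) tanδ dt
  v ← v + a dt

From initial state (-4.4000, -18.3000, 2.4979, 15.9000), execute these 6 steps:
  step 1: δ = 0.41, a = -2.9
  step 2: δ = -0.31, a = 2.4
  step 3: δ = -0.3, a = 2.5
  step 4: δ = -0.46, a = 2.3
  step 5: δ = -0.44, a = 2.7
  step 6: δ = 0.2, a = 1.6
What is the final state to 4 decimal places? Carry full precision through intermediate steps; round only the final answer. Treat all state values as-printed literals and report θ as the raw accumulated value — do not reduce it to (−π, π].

(-10.6194, -11.7384, 1.8607, 16.7600)

after step 1 (δ=0.41, a=-2.9): (-5.671817, -17.345756, 2.785843, 15.610000)
after step 2 (δ=-0.31, a=2.4): (-7.135076, -16.802071, 2.577497, 15.850000)
after step 3 (δ=-0.3, a=2.5): (-8.474516, -15.954648, 2.373206, 16.100000)
after step 4 (δ=-0.46, a=2.3): (-9.632159, -14.835736, 2.040842, 16.330000)
after step 5 (δ=-0.44, a=2.7): (-10.371789, -13.379839, 1.720516, 16.600000)
after step 6 (δ=0.2, a=1.6): (-10.619396, -11.738410, 1.860723, 16.760000)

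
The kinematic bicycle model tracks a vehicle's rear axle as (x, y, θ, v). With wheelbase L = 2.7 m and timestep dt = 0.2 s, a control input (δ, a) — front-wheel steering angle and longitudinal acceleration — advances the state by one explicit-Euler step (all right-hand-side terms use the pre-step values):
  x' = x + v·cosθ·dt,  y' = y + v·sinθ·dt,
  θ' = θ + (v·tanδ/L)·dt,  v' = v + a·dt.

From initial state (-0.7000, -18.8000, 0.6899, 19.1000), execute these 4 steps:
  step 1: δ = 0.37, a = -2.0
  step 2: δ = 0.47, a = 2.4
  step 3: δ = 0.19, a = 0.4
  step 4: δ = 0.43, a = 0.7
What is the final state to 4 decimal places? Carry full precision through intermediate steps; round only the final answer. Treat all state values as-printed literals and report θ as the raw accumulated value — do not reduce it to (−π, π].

(-0.2415, -6.1800, 2.8698, 19.4000)

after step 1 (δ=0.37, a=-2.0): (2.246403, -16.368723, 1.238655, 18.700000)
after step 2 (δ=0.47, a=2.4): (3.465899, -12.833128, 1.942281, 19.180000)
after step 3 (δ=0.19, a=0.4): (2.073433, -9.258784, 2.215518, 19.260000)
after step 4 (δ=0.43, a=0.7): (-0.241527, -6.180008, 2.869817, 19.400000)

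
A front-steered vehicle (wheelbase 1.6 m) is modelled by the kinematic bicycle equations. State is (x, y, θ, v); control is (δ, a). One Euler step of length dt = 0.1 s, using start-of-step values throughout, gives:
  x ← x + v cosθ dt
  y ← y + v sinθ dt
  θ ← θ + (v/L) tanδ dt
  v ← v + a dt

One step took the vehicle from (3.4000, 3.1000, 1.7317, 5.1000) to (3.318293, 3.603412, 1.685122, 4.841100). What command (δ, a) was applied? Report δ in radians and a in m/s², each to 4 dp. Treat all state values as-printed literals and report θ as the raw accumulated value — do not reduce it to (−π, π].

a = (v'−v)/dt = (-0.258900)/0.1 = -2.5890
Δθ = θ'−θ = -0.046578;  (v·dt/L) = 5.1000·0.1/1.6 = 0.318750
tan δ = Δθ·L/(v·dt) = -0.146127  →  δ = -0.1451

δ = -0.1451, a = -2.5890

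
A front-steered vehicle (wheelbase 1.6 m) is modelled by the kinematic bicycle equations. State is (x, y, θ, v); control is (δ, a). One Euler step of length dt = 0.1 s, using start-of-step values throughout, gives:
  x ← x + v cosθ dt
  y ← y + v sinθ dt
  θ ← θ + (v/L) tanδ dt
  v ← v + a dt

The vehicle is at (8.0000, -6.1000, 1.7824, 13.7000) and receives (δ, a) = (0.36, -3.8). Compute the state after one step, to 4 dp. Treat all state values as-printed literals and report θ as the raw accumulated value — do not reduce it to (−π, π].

(7.7123, -4.7606, 2.1047, 13.3200)

x' = 8.0000 + 13.7000·cos(1.7824)·0.1 = 7.7123
y' = -6.1000 + 13.7000·sin(1.7824)·0.1 = -4.7606
θ' = 1.7824 + (13.7000/1.6)·tan(0.36)·0.1 = 2.1047
v' = 13.7000 − 3.8000·0.1 = 13.3200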